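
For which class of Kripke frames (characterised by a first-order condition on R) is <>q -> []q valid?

This is the CD axiom.
Its frame correspondent is partial functionality — forall x forall y forall z (Rxy & Rxz -> y = z).

partial functionality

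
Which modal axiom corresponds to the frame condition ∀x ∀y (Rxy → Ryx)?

This is symmetry; the standard corresponding axiom is B: p → □◇p.
Suppose p→□◇p is valid. Take Rxy and set V(p)={x}. Then p at x, so □◇p at x, so ◇p at y, so some z with Ryz has p; z=x, i.e. Ryx.

p → □◇p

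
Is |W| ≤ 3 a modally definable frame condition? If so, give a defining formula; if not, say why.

No — not modally definable

Any modally definable frame class is closed under disjoint unions.
Any modal formula valid on each of 4 disjoint one-world frames is valid on their disjoint union (validity is preserved under disjoint unions). Each one-world frame has |W|=1≤3, but the union has |W|=4.
Hence having at most 3 worlds is not modally definable.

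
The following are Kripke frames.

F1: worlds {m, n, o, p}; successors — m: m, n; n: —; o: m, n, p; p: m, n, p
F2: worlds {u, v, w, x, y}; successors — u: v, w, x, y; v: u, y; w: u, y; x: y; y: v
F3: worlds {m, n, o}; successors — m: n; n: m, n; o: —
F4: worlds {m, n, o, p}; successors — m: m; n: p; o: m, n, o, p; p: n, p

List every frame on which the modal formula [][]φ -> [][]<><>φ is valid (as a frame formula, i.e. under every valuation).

Frame correspondent (Sahlqvist): forall x forall z (x R^2 z -> exists w (x R^2 w & z R^2 w)) — i.e. a generalized confluence (Geach) condition.
F1: fails — mR²n but no w with mR²w and nR²w.
F2: condition met.
F3: condition met.
F4: condition met.

F2, F3, F4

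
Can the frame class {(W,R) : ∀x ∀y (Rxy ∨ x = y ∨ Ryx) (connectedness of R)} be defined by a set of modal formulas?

If a class were modally definable it would be closed under disjoint unions (Goldblatt–Thomason).
Take 3 disjoint single-world reflexive frames: each is trivially connected, but their disjoint union has 3 worlds with no edge between distinct components, so it is not connected.
So the class is not modally definable.

No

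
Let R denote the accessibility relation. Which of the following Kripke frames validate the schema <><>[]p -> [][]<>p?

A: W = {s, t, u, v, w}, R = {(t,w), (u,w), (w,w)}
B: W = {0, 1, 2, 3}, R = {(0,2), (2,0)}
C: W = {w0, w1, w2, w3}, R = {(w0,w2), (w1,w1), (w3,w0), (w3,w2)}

This is the axiom for a generalized confluence (Geach) condition; its first-order frame correspondent is forall x forall y forall z ((x R^2 y & x R^2 z) -> exists w (yRw & zRw)).
A: condition met.
B: condition met.
C: fails — w3R²w2, w3R²w2 but no w with w2Rw and w2Rw.

A, B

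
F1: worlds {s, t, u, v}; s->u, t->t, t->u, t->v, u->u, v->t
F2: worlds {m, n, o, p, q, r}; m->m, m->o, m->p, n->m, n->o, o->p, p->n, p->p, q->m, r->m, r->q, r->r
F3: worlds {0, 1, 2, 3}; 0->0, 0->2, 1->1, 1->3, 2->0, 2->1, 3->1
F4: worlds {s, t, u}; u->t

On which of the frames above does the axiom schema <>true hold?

F1, F2, F3

The schema corresponds to seriality: forall x exists y Rxy.
F1: ✓.
F2: ✓.
F3: ✓.
F4: fails — world s has no successor.
Valid on: F1, F2, F3.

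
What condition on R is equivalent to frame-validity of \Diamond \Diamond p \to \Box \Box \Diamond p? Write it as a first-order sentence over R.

\forall x \forall y \forall z ((x R^2 y \wedge x R^2 z) \to \exists w (y = w \wedge zRw))

This is a Sahlqvist (Geach-type) schema ◇^2□^0p → □^2◇^1p.
Minimal-valuation argument: fix x; take any y with xR^2y and any z with xR^2z. Set V(p) to the set of worlds R-reachable from y in exactly 0 steps. Then □^0p holds at y, so the antecedent holds at x; validity forces ◇^1p at z, giving a w with zR^1w and yR^0w.
First-order correspondent: \forall x \forall y \forall z ((x R^2 y \wedge x R^2 z) \to \exists w (y = w \wedge zRw)).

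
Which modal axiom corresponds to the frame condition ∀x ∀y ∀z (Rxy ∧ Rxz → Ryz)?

This is the Euclidean property; the standard corresponding axiom is 5: ◇p → □◇p.
Suppose ◇p→□◇p is valid. Take Rxy, Rxz and set V(p)={y}. Then ◇p at x, so □◇p at x, so ◇p at z, so some w with Rzw has p; w=y, i.e. Rzy. By symmetry of the argument, Ryz.

◇p → □◇p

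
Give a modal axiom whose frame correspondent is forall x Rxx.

The condition is reflexivity. The T schema □p → p defines it.
Suppose □p→p is valid. At any x set V(p)={w : Rxw}. Then □p holds at x, so p holds at x, i.e. Rxx.

□p → p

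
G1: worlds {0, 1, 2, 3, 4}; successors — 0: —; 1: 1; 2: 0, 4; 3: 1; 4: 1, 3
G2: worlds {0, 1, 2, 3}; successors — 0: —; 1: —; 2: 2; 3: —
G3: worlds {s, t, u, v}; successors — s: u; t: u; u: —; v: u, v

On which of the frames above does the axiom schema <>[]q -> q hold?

G2

Frame correspondent (Sahlqvist): forall x forall y (Rxy -> Ryx) — i.e. symmetry.
G1: fails — R31 but not R13.
G2: satisfies the condition.
G3: fails — Rsu but not Rus.
Valid on: G2.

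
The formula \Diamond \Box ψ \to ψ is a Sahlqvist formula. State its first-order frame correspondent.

Symmetry

Equivalently (dual form): ψ → □◇ψ.
Suppose ψ→□◇ψ is valid. Take Rxy and set V(ψ)={x}. Then ψ at x, so □◇ψ at x, so ◇ψ at y, so some z with Ryz has ψ; z=x, i.e. Ryx.
Conversely, on a frame with symmetry the schema holds at every world under every valuation.
So the correspondent is symmetry.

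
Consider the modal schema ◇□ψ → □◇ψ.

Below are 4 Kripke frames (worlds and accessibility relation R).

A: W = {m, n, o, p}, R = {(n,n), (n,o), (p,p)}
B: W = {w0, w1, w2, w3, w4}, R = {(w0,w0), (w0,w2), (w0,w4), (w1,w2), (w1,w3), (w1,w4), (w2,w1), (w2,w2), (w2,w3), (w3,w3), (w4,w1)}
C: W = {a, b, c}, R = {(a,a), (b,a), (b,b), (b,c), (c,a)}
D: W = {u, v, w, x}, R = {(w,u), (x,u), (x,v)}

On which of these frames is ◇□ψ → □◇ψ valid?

The schema corresponds to convergence: ∀x ∀y ∀z (Rxy ∧ Rxz → ∃w (Ryw ∧ Rzw)).
A: fails — Rnn and Rno but n and o have no common successor.
B: fails — Rw0w4 and Rw0w0 but w4 and w0 have no common successor.
C: holds.
D: fails — Rwu and Rwu but u and u have no common successor.
Valid on: C.

C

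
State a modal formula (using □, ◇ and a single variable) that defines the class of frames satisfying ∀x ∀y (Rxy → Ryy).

□(□p → p)

A defining formula is □(□p → p) (the T□ axiom).
Suppose □(□p→p) is valid. Take Rxy and set V(p)={w : Ryw}. Then at y, □p holds; since □(□p→p) at x, □p→p at y, so p at y, i.e. Ryy.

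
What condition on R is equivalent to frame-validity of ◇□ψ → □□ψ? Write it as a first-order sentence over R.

This is a Sahlqvist (Geach-type) schema ◇^1□^1ψ → □^2◇^0ψ.
Minimal-valuation argument: fix x; take any y with xR^1y and any z with xR^2z. Set V(ψ) to the set of worlds R-reachable from y in exactly 1 step. Then □^1ψ holds at y, so the antecedent holds at x; validity forces ◇^0ψ at z, giving a w with zR^0w and yR^1w.
First-order correspondent: ∀x ∀y ∀z ((xRy ∧ xR²z) → ∃w (yRw ∧ z = w)).

∀x ∀y ∀z ((xRy ∧ xR²z) → ∃w (yRw ∧ z = w))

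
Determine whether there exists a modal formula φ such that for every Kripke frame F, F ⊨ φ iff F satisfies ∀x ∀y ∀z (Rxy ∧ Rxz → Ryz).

Definable; ◇p → □◇p defines it

The condition is the Euclidean property. A defining modal formula is ◇p → □◇p.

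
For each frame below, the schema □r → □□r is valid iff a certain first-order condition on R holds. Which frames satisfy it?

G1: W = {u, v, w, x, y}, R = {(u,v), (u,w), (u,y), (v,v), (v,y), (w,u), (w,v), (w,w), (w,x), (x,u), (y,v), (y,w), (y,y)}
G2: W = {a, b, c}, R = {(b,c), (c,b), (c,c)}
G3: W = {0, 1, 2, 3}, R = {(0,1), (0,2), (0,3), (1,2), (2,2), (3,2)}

The schema corresponds to transitivity: ∀x ∀y ∀z (Rxy ∧ Ryz → Rxz).
G1: fails — Ruw and Rwu but not Ruu.
G2: fails — Rbc and Rcb but not Rbb.
G3: satisfies the condition.
Valid on: G3.

G3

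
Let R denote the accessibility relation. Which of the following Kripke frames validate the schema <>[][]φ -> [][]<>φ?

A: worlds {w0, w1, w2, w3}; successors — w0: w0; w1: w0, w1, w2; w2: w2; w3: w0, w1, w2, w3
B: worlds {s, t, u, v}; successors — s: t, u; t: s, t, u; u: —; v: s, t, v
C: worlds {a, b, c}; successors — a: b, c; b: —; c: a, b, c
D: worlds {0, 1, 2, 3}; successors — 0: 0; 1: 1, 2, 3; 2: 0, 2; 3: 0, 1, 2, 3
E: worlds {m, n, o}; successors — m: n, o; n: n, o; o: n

This is the axiom for a generalized confluence (Geach) condition; its first-order frame correspondent is forall x forall y forall z ((xRy & x R^2 z) -> exists w (y R^2 w & zRw)).
A: fails — w1Rw0, w1R²w2 but no w with w0R²w and w2Rw.
B: fails — sRt, sR²u but no w with tR²w and uRw.
C: fails — aRb, aR²a but no w with bR²w and aRw.
D: fails — 3R0, 3R²1 but no w with 0R²w and 1Rw.
E: satisfies the condition.

E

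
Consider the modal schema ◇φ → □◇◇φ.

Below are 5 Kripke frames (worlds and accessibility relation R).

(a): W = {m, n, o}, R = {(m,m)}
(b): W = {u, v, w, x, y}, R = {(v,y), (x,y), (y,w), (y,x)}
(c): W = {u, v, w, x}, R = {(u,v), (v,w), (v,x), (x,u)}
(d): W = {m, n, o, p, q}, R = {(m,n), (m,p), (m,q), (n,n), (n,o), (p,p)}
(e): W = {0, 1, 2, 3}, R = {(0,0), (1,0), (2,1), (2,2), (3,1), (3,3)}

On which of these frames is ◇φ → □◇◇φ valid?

Frame correspondent (Sahlqvist): ∀x ∀y ∀z ((xRy ∧ xRz) → ∃w (y = w ∧ zR²w)) — i.e. a generalized confluence (Geach) condition.
(a): condition met.
(b): fails — yRw, yRw but no t with w=t and wR²t.
(c): fails — uRv, uRv but no t with v=t and vR²t.
(d): fails — mRn, mRp but no w with n=w and pR²w.
(e): fails — 2R1, 2R1 but no w with 1=w and 1R²w.
Valid on: (a).

(a)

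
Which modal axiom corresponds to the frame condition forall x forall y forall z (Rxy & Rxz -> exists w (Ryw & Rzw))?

◇□r → □◇r

This is convergence; the standard corresponding axiom is .2: ◇□r → □◇r.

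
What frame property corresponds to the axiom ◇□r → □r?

The Euclidean property

Equivalently (dual form): ◇r → □◇r.
Suppose ◇r→□◇r is valid. Take Rxy, Rxz and set V(r)={y}. Then ◇r at x, so □◇r at x, so ◇r at z, so some w with Rzw has r; w=y, i.e. Rzy. By symmetry of the argument, Ryz.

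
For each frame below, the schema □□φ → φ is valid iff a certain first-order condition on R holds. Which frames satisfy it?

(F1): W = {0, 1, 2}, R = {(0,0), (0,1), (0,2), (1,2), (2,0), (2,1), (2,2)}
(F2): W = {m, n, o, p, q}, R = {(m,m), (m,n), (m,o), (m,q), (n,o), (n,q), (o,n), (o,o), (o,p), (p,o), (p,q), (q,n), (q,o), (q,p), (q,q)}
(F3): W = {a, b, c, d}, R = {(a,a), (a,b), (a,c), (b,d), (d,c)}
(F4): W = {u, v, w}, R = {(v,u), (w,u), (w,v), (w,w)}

This is the axiom for a generalized confluence (Geach) condition; its first-order frame correspondent is ∀x ∃w (xR²w ∧ x = w).
(F1): ✓.
(F2): ✓.
(F3): fails — at b but no w with bR²w and b=w.
(F4): fails — at u but no t with uR²t and u=t.
Valid on: (F1), (F2).

(F1), (F2)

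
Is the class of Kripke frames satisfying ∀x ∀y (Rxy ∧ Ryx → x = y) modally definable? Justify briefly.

No — not modally definable

If a class were modally definable it would be closed under surjective bounded morphisms (Goldblatt–Thomason).
The 4-cycle (worlds w0,w1,w2,w3 with w0→w1→w2→w3→w0) is antisymmetric. Sending even-indexed worlds to s and odd-indexed worlds to t is a surjective bounded morphism onto the two-world frame with s↔t, which is not antisymmetric.
Hence antisymmetry is not modally definable.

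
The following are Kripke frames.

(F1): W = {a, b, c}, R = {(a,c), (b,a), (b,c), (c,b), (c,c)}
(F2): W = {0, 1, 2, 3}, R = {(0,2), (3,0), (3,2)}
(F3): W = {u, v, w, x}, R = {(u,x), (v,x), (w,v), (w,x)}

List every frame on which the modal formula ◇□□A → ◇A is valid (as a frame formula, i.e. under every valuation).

This is the axiom for a generalized confluence (Geach) condition; its first-order frame correspondent is ∀x ∀y (xRy → ∃w (yR²w ∧ xRw)).
(F1): condition met.
(F2): fails — 0R2 but no w with 2R²w and 0Rw.
(F3): fails — uRx but no t with xR²t and uRt.
Valid on: (F1).

(F1)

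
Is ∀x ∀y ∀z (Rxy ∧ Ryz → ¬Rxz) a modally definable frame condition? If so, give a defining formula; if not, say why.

No — not modally definable

Modal frame validity is preserved under surjective bounded morphisms.
The 7-cycle (worlds 0,1,2,3,4,5,6 with 0→1→2→3→4→5→6→0) is intransitive. Mapping every world to a single reflexive point • is a surjective bounded morphism; the reflexive point is not intransitive (R••∧R•• but R••).
Hence intransitivity is not modally definable.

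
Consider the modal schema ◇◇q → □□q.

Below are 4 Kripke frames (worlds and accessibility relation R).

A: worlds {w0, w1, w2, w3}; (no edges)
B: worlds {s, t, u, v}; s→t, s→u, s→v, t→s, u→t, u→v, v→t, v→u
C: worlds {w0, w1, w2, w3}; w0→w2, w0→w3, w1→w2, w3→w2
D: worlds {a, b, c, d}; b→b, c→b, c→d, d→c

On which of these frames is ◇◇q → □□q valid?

A, C

The schema corresponds to a generalized confluence (Geach) condition: ∀x ∀y ∀z ((xR²y ∧ xR²z) → ∃w (y = w ∧ z = w)).
A: holds.
B: fails — sR²s, sR²t but s ≠ t.
C: holds.
D: fails — cR²b, cR²c but b ≠ c.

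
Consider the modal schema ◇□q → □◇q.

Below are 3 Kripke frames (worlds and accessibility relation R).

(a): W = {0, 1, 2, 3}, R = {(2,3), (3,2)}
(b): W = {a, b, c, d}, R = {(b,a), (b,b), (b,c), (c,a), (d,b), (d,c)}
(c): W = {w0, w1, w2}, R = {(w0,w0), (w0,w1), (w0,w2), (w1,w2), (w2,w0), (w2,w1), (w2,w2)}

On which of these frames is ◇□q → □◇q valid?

(a), (c)

This is the axiom for convergence; its first-order frame correspondent is ∀x ∀y ∀z (Rxy ∧ Rxz → ∃w (Ryw ∧ Rzw)).
(a): ✓.
(b): fails — Rbc and Rba but c and a have no common successor.
(c): ✓.
Valid on: (a), (c).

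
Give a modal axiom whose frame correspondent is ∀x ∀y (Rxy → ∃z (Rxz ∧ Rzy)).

□□q → □q

The condition is density. The C4 schema □□q → □q defines it.
Suppose □□q→□q is valid. Take Rxy and set V(q)={w : xR²w}. Then □□q at x, so □q at x, so q at y, i.e. ∃z(Rxz∧Rzy).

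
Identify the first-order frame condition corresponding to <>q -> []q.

This is the CD axiom.
It corresponds to partial functionality: forall x forall y forall z (Rxy & Rxz -> y = z).

partial functionality: forall x forall y forall z (Rxy & Rxz -> y = z)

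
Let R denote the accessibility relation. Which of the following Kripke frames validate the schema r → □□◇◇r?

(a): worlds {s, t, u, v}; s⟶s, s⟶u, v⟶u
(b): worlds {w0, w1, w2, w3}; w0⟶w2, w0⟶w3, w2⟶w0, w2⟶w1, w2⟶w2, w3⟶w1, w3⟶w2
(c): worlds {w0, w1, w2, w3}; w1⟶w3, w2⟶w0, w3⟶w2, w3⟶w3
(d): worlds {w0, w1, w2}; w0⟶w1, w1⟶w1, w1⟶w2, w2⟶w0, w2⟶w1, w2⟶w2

(d)

This is the axiom for a generalized confluence (Geach) condition; its first-order frame correspondent is ∀x ∀z (xR²z → ∃w (x = w ∧ zR²w)).
(a): fails — sR²u but no w with s=w and uR²w.
(b): fails — w0R²w1 but no w with w0=w and w1R²w.
(c): fails — w1R²w2 but no w with w1=w and w2R²w.
(d): satisfies the condition.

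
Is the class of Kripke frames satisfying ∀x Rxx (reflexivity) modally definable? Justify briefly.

Yes: it is reflexivity, defined by the T schema □q → q.

Yes — defined by □q → q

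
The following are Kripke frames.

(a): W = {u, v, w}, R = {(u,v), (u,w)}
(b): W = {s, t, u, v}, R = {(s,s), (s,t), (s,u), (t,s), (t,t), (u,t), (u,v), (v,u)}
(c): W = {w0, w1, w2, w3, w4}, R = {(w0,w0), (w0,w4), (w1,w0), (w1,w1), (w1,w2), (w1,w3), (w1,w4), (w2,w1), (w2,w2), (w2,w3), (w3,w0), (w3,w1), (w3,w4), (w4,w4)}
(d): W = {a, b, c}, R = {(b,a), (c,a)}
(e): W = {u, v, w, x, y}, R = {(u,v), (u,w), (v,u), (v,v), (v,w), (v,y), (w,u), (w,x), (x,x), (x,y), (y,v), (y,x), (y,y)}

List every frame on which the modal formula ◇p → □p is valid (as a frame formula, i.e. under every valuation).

Frame correspondent (Sahlqvist): ∀x ∀y ∀z (Rxy ∧ Rxz → y = z) — i.e. partial functionality.
(a): fails — u sees both v and w.
(b): fails — s sees both s and t.
(c): fails — w0 sees both w0 and w4.
(d): condition met.
(e): fails — u sees both v and w.
Valid on: (d).

(d)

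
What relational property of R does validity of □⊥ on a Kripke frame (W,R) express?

Emptiness of R

This is the Ver axiom.
Its frame correspondent is emptiness of R — ∀x ∀y ¬Rxy.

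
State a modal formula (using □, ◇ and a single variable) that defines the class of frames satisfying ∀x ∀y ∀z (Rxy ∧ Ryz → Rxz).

This is transitivity; the standard corresponding axiom is 4: □p → □□p.
Suppose □p→□□p is valid. Take Rxy, Ryz and set V(p)={w : Rxw}. Then □p at x, so □□p at x, so □p at y, so p at z, i.e. Rxz.

□p → □□p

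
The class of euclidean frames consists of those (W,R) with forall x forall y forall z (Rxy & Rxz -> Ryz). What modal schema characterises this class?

◇r → □◇r

A defining formula is ◇r → □◇r (the 5 axiom).
Suppose ◇r→□◇r is valid. Take Rxy, Rxz and set V(r)={y}. Then ◇r at x, so □◇r at x, so ◇r at z, so some w with Rzw has r; w=y, i.e. Rzy. By symmetry of the argument, Ryz.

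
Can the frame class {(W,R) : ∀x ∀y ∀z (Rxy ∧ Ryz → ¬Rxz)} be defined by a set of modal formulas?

No

Any modally definable frame class is closed under surjective bounded morphisms.
The 5-cycle (worlds a,b,c,d,e with a→b→c→d→e→a) is intransitive. Mapping every world to a single reflexive point • is a surjective bounded morphism; the reflexive point is not intransitive (R••∧R•• but R••).
So no modal formula (or set of formulas) defines exactly the intransitive frames.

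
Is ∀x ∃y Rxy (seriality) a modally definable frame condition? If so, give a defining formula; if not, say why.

Definable; □r → ◇r defines it

The condition is seriality. A defining modal formula is □r → ◇r.
Suppose □r→◇r is valid. At any x set V(r)=W. Then □r at x, so ◇r at x, so x has a successor.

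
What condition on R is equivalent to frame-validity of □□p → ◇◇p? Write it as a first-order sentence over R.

This is a Sahlqvist (Geach-type) schema ◇^0□^2p → □^0◇^2p.
Minimal-valuation argument: fix x; take any y with xR^0y and any z with xR^0z. Set V(p) to the set of worlds R-reachable from y in exactly 2 steps. Then □^2p holds at y, so the antecedent holds at x; validity forces ◇^2p at z, giving a w with zR^2w and yR^2w.
First-order correspondent: ∀x ∃w (xR²w ∧ xR²w).

∀x ∃w (xR²w ∧ xR²w)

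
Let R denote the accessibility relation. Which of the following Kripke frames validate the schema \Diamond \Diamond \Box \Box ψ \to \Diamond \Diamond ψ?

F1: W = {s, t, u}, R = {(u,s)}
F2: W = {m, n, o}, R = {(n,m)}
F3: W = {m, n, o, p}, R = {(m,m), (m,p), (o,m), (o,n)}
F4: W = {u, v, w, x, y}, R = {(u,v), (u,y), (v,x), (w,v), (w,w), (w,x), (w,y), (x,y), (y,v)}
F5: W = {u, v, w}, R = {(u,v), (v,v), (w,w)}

F1, F2, F5

The schema corresponds to a generalized confluence (Geach) condition: \forall x \forall y (x R^2 y \to \exists w (y R^2 w \wedge x R^2 w)).
F1: satisfies the condition.
F2: satisfies the condition.
F3: fails — mR²p but no w with pR²w and mR²w.
F4: fails — uR²v but no t with vR²t and uR²t.
F5: satisfies the condition.
Valid on: F1, F2, F5.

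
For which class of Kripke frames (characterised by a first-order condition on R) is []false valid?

Emptiness of R

□⊥ is valid iff no world has any successor (otherwise □⊥ fails at any world with one).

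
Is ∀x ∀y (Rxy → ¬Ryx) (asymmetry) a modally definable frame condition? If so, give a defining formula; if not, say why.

Modal frame validity is preserved under surjective bounded morphisms.
The 5-cycle (worlds a,b,c,d,e with a→b→c→d→e→a) is asymmetric. Mapping every world to a single reflexive point • is a surjective bounded morphism, and the reflexive point is not asymmetric (R•• but asymmetry requires ¬R••).
So no modal formula (or set of formulas) defines exactly the asymmetric frames.

No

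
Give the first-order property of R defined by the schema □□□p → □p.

∀x ∀z (xRz → ∃w (xR³w ∧ z = w))

This is a Sahlqvist (Geach-type) schema ◇^0□^3p → □^1◇^0p.
First-order correspondent: ∀x ∀z (xRz → ∃w (xR³w ∧ z = w)).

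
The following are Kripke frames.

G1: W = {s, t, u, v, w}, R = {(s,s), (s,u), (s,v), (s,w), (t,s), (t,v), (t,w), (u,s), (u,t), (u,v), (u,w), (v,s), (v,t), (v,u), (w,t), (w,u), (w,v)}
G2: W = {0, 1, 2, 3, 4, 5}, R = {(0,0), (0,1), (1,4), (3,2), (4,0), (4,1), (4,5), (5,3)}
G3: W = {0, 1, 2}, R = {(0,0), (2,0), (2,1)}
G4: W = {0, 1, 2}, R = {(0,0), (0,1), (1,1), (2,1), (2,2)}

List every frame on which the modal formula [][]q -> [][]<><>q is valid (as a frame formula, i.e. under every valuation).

This is the axiom for a generalized confluence (Geach) condition; its first-order frame correspondent is forall x forall z (x R^2 z -> exists w (x R^2 w & z R^2 w)).
G1: satisfies the condition.
G2: fails — 1R²5 but no w with 1R²w and 5R²w.
G3: satisfies the condition.
G4: satisfies the condition.

G1, G3, G4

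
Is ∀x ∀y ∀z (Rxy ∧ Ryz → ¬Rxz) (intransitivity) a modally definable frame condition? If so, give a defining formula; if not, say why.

Modal frame validity is preserved under surjective bounded morphisms.
The 7-cycle (worlds s,t,u,v,w,x,y with s→t→u→v→w→x→y→s) is intransitive. Mapping every world to a single reflexive point • is a surjective bounded morphism; the reflexive point is not intransitive (R••∧R•• but R••).
Hence intransitivity is not modally definable.

No — not modally definable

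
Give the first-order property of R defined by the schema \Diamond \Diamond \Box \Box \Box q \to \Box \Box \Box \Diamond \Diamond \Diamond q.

This is a Sahlqvist (Geach-type) schema ◇^2□^3q → □^3◇^3q.
Minimal-valuation argument: fix x; take any y with xR^2y and any z with xR^3z. Set V(q) to the set of worlds R-reachable from y in exactly 3 steps. Then □^3q holds at y, so the antecedent holds at x; validity forces ◇^3q at z, giving a w with zR^3w and yR^3w.
First-order correspondent: \forall x \forall y \forall z ((x R^2 y \wedge x R^3 z) \to \exists w (y R^3 w \wedge z R^3 w)).

\forall x \forall y \forall z ((x R^2 y \wedge x R^3 z) \to \exists w (y R^3 w \wedge z R^3 w))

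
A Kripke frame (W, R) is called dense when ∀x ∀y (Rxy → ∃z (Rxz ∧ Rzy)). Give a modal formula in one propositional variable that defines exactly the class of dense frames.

□□s → □s

This is density; the standard corresponding axiom is C4: □□s → □s.
Suppose □□s→□s is valid. Take Rxy and set V(s)={w : xR²w}. Then □□s at x, so □s at x, so s at y, i.e. ∃z(Rxz∧Rzy).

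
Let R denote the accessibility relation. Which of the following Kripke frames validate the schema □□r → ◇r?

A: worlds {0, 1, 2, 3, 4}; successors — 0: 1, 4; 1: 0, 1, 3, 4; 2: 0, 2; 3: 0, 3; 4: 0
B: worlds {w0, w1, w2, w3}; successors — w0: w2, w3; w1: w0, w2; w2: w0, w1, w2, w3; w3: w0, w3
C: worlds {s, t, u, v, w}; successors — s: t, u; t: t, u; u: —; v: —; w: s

This is the axiom for a generalized confluence (Geach) condition; its first-order frame correspondent is ∀x ∃w (xR²w ∧ xRw).
A: fails — at 4 but no w with 4R²w and 4Rw.
B: holds.
C: fails — at u but no w* with uR²w* and uRw*.
Valid on: B.

B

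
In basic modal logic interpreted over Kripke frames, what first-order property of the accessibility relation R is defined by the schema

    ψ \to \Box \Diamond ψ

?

Suppose ψ→□◇ψ is valid. Take Rxy and set V(ψ)={x}. Then ψ at x, so □◇ψ at x, so ◇ψ at y, so some z with Ryz has ψ; z=x, i.e. Ryx.

symmetry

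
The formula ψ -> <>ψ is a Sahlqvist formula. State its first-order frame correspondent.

reflexivity

This is frame-equivalent to □ψ → ψ (substitute ¬ψ for ψ and contrapose).
Suppose □ψ→ψ is valid. At any x set V(ψ)={w : Rxw}. Then □ψ holds at x, so ψ holds at x, i.e. Rxx.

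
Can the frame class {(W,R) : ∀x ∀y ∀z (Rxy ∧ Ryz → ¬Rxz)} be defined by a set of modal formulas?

Any modally definable frame class is closed under surjective bounded morphisms.
The 3-cycle (worlds a,b,c with a→b→c→a) is intransitive. Mapping every world to a single reflexive point • is a surjective bounded morphism; the reflexive point is not intransitive (R••∧R•• but R••).
So no modal formula (or set of formulas) defines exactly the intransitive frames.

Not modally definable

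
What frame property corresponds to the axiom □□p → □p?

Suppose □□p→□p is valid. Take Rxy and set V(p)={w : xR²w}. Then □□p at x, so □p at x, so p at y, i.e. ∃z(Rxz∧Rzy).

Density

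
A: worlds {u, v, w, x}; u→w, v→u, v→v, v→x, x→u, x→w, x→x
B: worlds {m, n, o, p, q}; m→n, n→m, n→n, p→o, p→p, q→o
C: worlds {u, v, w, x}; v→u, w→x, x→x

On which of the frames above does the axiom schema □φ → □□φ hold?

This is the axiom for transitivity; its first-order frame correspondent is ∀x ∀y ∀z (Rxy ∧ Ryz → Rxz).
A: fails — Rvu and Ruw but not Rvw.
B: fails — Rmn and Rnm but not Rmm.
C: holds.
Valid on: C.

C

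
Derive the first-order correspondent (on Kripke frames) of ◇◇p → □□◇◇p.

∀x ∀y ∀z ((xR²y ∧ xR²z) → ∃w (y = w ∧ zR²w))

This is a Sahlqvist (Geach-type) schema ◇^2□^0p → □^2◇^2p.
Minimal-valuation argument: fix x; take any y with xR^2y and any z with xR^2z. Set V(p) to the set of worlds R-reachable from y in exactly 0 steps. Then □^0p holds at y, so the antecedent holds at x; validity forces ◇^2p at z, giving a w with zR^2w and yR^0w.
First-order correspondent: ∀x ∀y ∀z ((xR²y ∧ xR²z) → ∃w (y = w ∧ zR²w)).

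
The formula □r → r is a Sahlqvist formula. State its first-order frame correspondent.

reflexivity: ∀x Rxx

Suppose □r→r is valid. At any x set V(r)={w : Rxw}. Then □r holds at x, so r holds at x, i.e. Rxx.
The converse is a direct semantic check.
So the correspondent is reflexivity.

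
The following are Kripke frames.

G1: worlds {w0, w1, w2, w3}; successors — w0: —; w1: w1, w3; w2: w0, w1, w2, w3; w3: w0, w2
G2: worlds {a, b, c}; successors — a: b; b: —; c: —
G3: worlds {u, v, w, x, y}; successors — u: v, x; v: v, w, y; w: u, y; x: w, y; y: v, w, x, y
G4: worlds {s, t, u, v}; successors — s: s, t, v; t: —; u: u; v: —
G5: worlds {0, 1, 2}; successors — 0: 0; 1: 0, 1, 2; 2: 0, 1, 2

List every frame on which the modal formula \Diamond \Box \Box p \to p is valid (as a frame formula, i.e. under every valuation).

Frame correspondent (Sahlqvist): \forall x \forall y (xRy \to \exists w (y R^2 w \wedge x = w)) — i.e. a generalized confluence (Geach) condition.
G1: fails — w2Rw0 but no w with w0R²w and w2=w.
G2: fails — aRb but no w with bR²w and a=w.
G3: ✓.
G4: fails — sRt but no w with tR²w and s=w.
G5: fails — 1R0 but no w with 0R²w and 1=w.

G3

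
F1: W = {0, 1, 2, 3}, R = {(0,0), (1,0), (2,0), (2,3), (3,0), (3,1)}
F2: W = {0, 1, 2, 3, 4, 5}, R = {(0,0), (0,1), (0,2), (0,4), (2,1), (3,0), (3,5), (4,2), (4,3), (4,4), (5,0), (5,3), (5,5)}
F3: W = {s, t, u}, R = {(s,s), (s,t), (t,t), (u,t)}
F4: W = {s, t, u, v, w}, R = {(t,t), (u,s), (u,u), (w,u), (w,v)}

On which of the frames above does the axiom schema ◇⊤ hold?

This is the axiom for seriality; its first-order frame correspondent is ∀x ∃y Rxy.
F1: ✓.
F2: fails — world 1 has no successor.
F3: ✓.
F4: fails — world s has no successor.

F1, F3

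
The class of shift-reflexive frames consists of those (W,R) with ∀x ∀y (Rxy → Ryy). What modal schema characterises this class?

□(□q → q)

The condition is shift-reflexivity. The T□ schema □(□q → q) defines it.
Suppose □(□q→q) is valid. Take Rxy and set V(q)={w : Ryw}. Then at y, □q holds; since □(□q→q) at x, □q→q at y, so q at y, i.e. Ryy.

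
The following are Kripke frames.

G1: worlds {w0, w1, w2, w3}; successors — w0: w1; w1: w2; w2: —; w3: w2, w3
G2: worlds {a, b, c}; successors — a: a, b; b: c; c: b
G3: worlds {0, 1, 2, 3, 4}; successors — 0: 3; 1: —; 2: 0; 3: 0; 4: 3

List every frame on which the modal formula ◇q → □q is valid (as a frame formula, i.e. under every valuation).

Frame correspondent (Sahlqvist): ∀x ∀y ∀z (Rxy ∧ Rxz → y = z) — i.e. partial functionality.
G1: fails — w3 sees both w2 and w3.
G2: fails — a sees both a and b.
G3: condition met.

G3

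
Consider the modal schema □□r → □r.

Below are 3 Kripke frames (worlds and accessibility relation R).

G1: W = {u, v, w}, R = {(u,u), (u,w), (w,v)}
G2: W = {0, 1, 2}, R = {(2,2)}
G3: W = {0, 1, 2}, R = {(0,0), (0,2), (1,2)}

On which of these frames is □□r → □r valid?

Frame correspondent (Sahlqvist): ∀x ∀y (Rxy → ∃z (Rxz ∧ Rzy)) — i.e. density.
G1: fails — Rwv but no z with Rwz and Rzv.
G2: ✓.
G3: fails — R12 but no z with R1z and Rz2.

G2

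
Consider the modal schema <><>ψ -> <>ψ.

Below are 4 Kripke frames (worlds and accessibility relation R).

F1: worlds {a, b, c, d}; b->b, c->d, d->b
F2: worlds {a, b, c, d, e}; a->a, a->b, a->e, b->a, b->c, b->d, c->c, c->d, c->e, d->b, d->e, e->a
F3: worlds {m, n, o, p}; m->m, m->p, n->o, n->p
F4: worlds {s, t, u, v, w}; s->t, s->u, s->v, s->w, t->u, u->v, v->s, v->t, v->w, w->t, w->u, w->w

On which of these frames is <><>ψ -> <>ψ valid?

Frame correspondent (Sahlqvist): forall x forall y forall z (Rxy & Ryz -> Rxz) — i.e. transitivity.
F1: fails — Rcd and Rdb but not Rcb.
F2: fails — Rbc and Rce but not Rbe.
F3: condition met.
F4: fails — Ruv and Rvw but not Ruw.
Valid on: F3.

F3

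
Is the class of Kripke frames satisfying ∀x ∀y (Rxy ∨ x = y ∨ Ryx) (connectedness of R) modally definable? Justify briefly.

No

If a class were modally definable it would be closed under disjoint unions (Goldblatt–Thomason).
Take 2 disjoint single-world reflexive frames: each is trivially connected, but their disjoint union has 2 worlds with no edge between distinct components, so it is not connected.
So no modal formula (or set of formulas) defines exactly the connected frames.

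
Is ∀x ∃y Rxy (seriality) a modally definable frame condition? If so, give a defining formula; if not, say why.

Definable; □p → ◇p defines it

This is a Sahlqvist condition; the D axiom □p → ◇p defines it.
Suppose □p→◇p is valid. At any x set V(p)=W. Then □p at x, so ◇p at x, so x has a successor.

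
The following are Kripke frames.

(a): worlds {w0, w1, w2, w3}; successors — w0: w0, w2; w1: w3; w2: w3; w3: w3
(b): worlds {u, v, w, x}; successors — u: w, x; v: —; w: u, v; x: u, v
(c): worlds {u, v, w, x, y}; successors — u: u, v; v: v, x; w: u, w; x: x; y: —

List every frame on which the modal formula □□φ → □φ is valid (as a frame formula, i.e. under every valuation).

(a), (c)

The schema corresponds to density: ∀x ∀y (Rxy → ∃z (Rxz ∧ Rzy)).
(a): holds.
(b): fails — Rwu but no z with Rwz and Rzu.
(c): holds.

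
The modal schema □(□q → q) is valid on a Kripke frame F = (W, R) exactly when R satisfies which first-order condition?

shift-reflexivity: ∀x ∀y (Rxy → Ryy)

Suppose □(□q→q) is valid. Take Rxy and set V(q)={w : Ryw}. Then at y, □q holds; since □(□q→q) at x, □q→q at y, so q at y, i.e. Ryy.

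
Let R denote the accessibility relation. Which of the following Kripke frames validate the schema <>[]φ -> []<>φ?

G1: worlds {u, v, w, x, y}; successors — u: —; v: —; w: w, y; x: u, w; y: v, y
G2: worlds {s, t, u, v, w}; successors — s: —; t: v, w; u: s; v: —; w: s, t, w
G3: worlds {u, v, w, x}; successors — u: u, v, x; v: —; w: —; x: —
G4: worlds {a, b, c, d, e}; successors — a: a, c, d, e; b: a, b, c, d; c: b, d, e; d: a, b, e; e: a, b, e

This is the axiom for convergence; its first-order frame correspondent is forall x forall y forall z (Rxy & Rxz -> exists w (Ryw & Rzw)).
G1: fails — Rxw and Rxu but w and u have no common successor.
G2: fails — Rtv and Rtv but v and v have no common successor.
G3: fails — Ruv and Ruv but v and v have no common successor.
G4: holds.
Valid on: G4.

G4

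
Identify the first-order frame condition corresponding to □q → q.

reflexivity: ∀x Rxx

Suppose □q→q is valid. At any x set V(q)={w : Rxw}. Then □q holds at x, so q holds at x, i.e. Rxx.
The converse is a direct semantic check.
So the correspondent is reflexivity.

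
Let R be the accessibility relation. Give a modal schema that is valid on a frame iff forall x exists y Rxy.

This is seriality; the standard corresponding axiom is D: □r → ◇r.
Suppose □r→◇r is valid. At any x set V(r)=W. Then □r at x, so ◇r at x, so x has a successor.

□r → ◇r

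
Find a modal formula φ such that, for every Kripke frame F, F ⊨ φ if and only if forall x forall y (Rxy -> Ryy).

This is shift-reflexivity; the standard corresponding axiom is T□: □(□ψ → ψ).
Suppose □(□ψ→ψ) is valid. Take Rxy and set V(ψ)={w : Ryw}. Then at y, □ψ holds; since □(□ψ→ψ) at x, □ψ→ψ at y, so ψ at y, i.e. Ryy.

□(□ψ → ψ)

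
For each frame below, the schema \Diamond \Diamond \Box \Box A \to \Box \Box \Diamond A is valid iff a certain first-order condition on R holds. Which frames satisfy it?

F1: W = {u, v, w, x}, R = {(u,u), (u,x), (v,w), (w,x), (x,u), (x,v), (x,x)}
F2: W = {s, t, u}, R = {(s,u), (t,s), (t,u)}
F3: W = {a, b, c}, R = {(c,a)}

Frame correspondent (Sahlqvist): \forall x \forall y \forall z ((x R^2 y \wedge x R^2 z) \to \exists w (y R^2 w \wedge zRw)) — i.e. a generalized confluence (Geach) condition.
F1: fails — uR²u, uR²v but no t with uR²t and vRt.
F2: fails — tR²u, tR²u but no w with uR²w and uRw.
F3: ✓.
Valid on: F3.

F3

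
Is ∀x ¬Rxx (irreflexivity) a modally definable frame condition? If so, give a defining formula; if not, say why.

No — not modally definable

If a class were modally definable it would be closed under surjective bounded morphisms (Goldblatt–Thomason).
The 4-cycle (worlds a,b,c,d with a→b→c→d→a) is irreflexive, and the map sending every world to a single reflexive point • is a surjective bounded morphism (forth: every edge maps to (•,•); back: every world has a successor). So any modal formula valid on the 4-cycle is also valid on the reflexive point, which is not irreflexive.
So the class is not modally definable.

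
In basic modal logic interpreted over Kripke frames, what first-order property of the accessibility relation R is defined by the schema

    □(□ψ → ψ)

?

Shift-reflexivity

Suppose □(□ψ→ψ) is valid. Take Rxy and set V(ψ)={w : Ryw}. Then at y, □ψ holds; since □(□ψ→ψ) at x, □ψ→ψ at y, so ψ at y, i.e. Ryy.
The converse is a direct semantic check.
Frame condition: ∀x ∀y (Rxy → Ryy).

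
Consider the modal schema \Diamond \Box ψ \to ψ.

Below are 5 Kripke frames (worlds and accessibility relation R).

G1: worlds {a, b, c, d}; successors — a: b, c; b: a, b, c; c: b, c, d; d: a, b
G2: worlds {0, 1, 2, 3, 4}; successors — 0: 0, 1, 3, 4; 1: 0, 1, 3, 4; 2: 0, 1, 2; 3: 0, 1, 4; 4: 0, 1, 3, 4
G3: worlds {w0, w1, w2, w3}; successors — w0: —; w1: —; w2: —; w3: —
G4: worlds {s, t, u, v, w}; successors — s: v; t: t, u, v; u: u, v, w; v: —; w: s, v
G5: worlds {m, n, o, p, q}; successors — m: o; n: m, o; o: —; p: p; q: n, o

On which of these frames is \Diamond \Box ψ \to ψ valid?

The schema corresponds to symmetry: \forall x \forall y (Rxy \to Ryx).
G1: fails — Rcd but not Rdc.
G2: fails — R20 but not R02.
G3: holds.
G4: fails — Ruv but not Rvu.
G5: fails — Rno but not Ron.

G3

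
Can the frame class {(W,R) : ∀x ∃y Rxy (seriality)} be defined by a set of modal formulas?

Definable; □p → ◇p defines it

This is a Sahlqvist condition; the D axiom □p → ◇p defines it.
Suppose □p→◇p is valid. At any x set V(p)=W. Then □p at x, so ◇p at x, so x has a successor.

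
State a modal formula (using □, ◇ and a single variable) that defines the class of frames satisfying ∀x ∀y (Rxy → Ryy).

A defining formula is □(□s → s) (the T□ axiom).
Suppose □(□s→s) is valid. Take Rxy and set V(s)={w : Ryw}. Then at y, □s holds; since □(□s→s) at x, □s→s at y, so s at y, i.e. Ryy.

□(□s → s)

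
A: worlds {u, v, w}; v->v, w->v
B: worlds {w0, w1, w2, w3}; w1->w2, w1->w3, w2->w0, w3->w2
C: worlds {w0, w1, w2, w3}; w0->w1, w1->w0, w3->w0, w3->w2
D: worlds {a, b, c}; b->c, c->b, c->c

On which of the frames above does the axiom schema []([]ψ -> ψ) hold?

This is the axiom for shift-reflexivity; its first-order frame correspondent is forall x forall y (Rxy -> Ryy).
A: satisfies the condition.
B: fails — Rw1w2 but not Rw2w2.
C: fails — Rw0w1 but not Rw1w1.
D: fails — Rcb but not Rbb.
Valid on: A.

A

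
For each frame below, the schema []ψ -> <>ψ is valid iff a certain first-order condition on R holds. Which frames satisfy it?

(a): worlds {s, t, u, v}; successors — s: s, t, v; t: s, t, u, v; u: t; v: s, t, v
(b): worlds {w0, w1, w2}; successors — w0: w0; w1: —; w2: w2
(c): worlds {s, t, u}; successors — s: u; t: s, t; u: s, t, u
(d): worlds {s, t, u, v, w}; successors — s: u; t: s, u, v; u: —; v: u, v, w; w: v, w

This is the axiom for seriality; its first-order frame correspondent is forall x exists y Rxy.
(a): holds.
(b): fails — world w1 has no successor.
(c): holds.
(d): fails — world u has no successor.
Valid on: (a), (c).

(a), (c)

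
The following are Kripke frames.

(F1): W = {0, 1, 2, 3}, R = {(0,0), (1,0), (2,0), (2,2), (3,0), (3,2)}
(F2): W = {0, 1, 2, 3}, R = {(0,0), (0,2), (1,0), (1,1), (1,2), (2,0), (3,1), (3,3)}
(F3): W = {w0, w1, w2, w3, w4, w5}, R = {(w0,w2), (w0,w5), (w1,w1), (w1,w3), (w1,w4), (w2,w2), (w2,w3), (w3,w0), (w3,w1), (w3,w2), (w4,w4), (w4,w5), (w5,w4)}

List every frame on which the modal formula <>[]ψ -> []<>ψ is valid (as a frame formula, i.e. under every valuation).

The schema corresponds to convergence: forall x forall y forall z (Rxy & Rxz -> exists w (Ryw & Rzw)).
(F1): satisfies the condition.
(F2): satisfies the condition.
(F3): fails — Rw0w5 and Rw0w2 but w5 and w2 have no common successor.
Valid on: (F1), (F2).

(F1), (F2)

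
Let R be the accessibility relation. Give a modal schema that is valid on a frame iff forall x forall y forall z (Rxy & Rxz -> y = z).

The condition is partial functionality. The CD schema ◇p → □p defines it.

◇p → □p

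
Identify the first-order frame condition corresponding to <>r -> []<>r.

the Euclidean property

Suppose ◇r→□◇r is valid. Take Rxy, Rxz and set V(r)={y}. Then ◇r at x, so □◇r at x, so ◇r at z, so some w with Rzw has r; w=y, i.e. Rzy. By symmetry of the argument, Ryz.
The converse is a direct semantic check.
Frame condition: forall x forall y forall z (Rxy & Rxz -> Ryz).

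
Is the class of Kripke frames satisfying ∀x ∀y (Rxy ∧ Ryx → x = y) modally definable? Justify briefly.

Modal frame validity is preserved under surjective bounded morphisms.
The 6-cycle (worlds a,b,c,d,e,f with a→b→c→d→e→f→a) is antisymmetric. Sending even-indexed worlds to a and odd-indexed worlds to b is a surjective bounded morphism onto the two-world frame with a↔b, which is not antisymmetric.
Hence antisymmetry is not modally definable.

No — not modally definable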